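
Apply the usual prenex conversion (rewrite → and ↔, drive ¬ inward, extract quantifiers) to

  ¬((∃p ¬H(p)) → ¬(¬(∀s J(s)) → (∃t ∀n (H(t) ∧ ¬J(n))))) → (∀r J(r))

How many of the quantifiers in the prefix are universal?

3

Eliminate → and ↔ using ¬ and ∨.
  ¬¬(¬(∃p ¬H(p)) ∨ ¬(¬¬(∀s J(s)) ∨ (∃t ∀n (H(t) ∧ ¬J(n))))) ∨ (∀r J(r))
Push ¬ through the quantifiers and connectives to reach negation normal form:
  (∀p H(p)) ∨ (∃s ¬J(s)) ∧ (∀t ∃n (¬H(t) ∨ J(n))) ∨ (∀r J(r))
All bound variables are already distinct, so no renaming is needed.
Extract every quantifier outward, since the variables are now distinct and don't occur free across branches:
  ∀p ∃s ∀t ∃n ∀r (H(p) ∨ ¬J(s) ∧ (¬H(t) ∨ J(n)) ∨ J(r))
The prefix is ∀p ∃s ∀t ∃n ∀r: 3 universal, 2 existential.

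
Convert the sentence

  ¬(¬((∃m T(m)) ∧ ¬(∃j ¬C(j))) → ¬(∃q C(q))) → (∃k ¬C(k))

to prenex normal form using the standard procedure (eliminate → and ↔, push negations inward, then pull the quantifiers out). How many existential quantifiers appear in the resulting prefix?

2

Rewrite implications/biconditionals: A → B as ¬A ∨ B.
  ¬¬(¬¬((∃m T(m)) ∧ ¬(∃j ¬C(j))) ∨ ¬(∃q C(q))) ∨ (∃k ¬C(k))
Push ¬ through the quantifiers and connectives to reach negation normal form:
  (∃m T(m)) ∧ (∀j C(j)) ∨ (∀q ¬C(q)) ∨ (∃k ¬C(k))
All bound variables are already distinct, so no renaming is needed.
Extract every quantifier outward, since the variables are now distinct and don't occur free across branches:
  ∃m ∀j ∀q ∃k (T(m) ∧ C(j) ∨ ¬C(q) ∨ ¬C(k))
The prefix is ∃m ∀j ∀q ∃k: 2 universal, 2 existential.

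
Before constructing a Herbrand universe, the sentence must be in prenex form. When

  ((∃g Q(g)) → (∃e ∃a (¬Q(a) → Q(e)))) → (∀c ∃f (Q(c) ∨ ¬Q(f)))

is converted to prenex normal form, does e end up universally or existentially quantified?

First replace A → B with ¬A ∨ B.
  ¬(¬(∃g Q(g)) ∨ (∃e ∃a (¬¬Q(a) ∨ Q(e)))) ∨ (∀c ∃f (Q(c) ∨ ¬Q(f)))
Drive negations inward (¬∀x A ≡ ∃x ¬A, ¬∃x A ≡ ∀x ¬A, De Morgan for ∧/∨):
  (∃g Q(g)) ∧ (∀e ∀a (¬Q(a) ∧ ¬Q(e))) ∨ (∀c ∃f (Q(c) ∨ ¬Q(f)))
All bound variables are already distinct, so no renaming is needed.
Pull the quantifiers to the front (each side's bound variable is not free in the other side):
  ∃g ∀e ∀a ∀c ∃f (Q(g) ∧ ¬Q(a) ∧ ¬Q(e) ∨ Q(c) ∨ ¬Q(f))
The quantifier ∃e sits under an odd number of negations (counting the antecedent side of each →), so it flips to ∀e.

universal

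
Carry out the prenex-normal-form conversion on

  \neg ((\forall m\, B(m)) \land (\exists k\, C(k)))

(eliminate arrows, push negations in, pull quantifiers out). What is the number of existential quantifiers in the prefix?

Drive negations inward (¬∀x A ≡ ∃x ¬A, ¬∃x A ≡ ∀x ¬A, De Morgan for ∧/∨):
  (\exists m\, \neg B(m)) \lor (\forall k\, \neg C(k))
All bound variables are already distinct, so no renaming is needed.
Pull the quantifiers to the front (each side's bound variable is not free in the other side):
  \exists m\, \forall k\, (\neg B(m) \lor \neg C(k))
The prefix is \exists m \forall k: 1 universal, 1 existential.

1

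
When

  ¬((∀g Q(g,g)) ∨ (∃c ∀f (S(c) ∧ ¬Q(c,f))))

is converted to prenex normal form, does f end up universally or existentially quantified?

Push ¬ through the quantifiers and connectives to reach negation normal form:
  (∃g ¬Q(g,g)) ∧ (∀c ∃f (¬S(c) ∨ Q(c,f)))
Pull the quantifiers to the front (each side's bound variable is not free in the other side):
  ∃g ∀c ∃f (¬Q(g,g) ∧ (¬S(c) ∨ Q(c,f)))
The quantifier ∀f sits under an odd number of negations, so it flips to ∃f.

existential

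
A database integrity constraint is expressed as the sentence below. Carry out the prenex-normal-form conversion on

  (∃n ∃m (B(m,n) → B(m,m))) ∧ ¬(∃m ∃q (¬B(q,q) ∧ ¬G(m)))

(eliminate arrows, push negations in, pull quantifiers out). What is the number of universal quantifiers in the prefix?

2

Rewrite implications/biconditionals: A → B as ¬A ∨ B.
  (∃n ∃m (¬B(m,n) ∨ B(m,m))) ∧ ¬(∃m ∃q (¬B(q,q) ∧ ¬G(m)))
Move each ¬ inward, flipping quantifiers it crosses:
  (∃n ∃m (¬B(m,n) ∨ B(m,m))) ∧ (∀m ∀q (B(q,q) ∨ G(m)))
Give each quantifier a distinct variable: m↦t.
  (∃n ∃m (¬B(m,n) ∨ B(m,m))) ∧ (∀t ∀q (B(q,q) ∨ G(t)))
Finally move all quantifiers to the prefix:
  ∃n ∃m ∀t ∀q ((¬B(m,n) ∨ B(m,m)) ∧ (B(q,q) ∨ G(t)))
The prefix is ∃n ∃m ∀t ∀q: 2 universal, 2 existential.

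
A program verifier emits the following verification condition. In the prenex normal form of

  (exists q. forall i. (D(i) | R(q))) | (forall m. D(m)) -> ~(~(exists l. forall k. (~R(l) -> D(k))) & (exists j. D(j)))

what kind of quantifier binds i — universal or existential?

existential

Rewrite implications/biconditionals: A → B as ¬A ∨ B.
  ~((exists q. forall i. (D(i) | R(q))) | (forall m. D(m))) | ~(~(exists l. forall k. (~~R(l) | D(k))) & (exists j. D(j)))
Push ¬ through the quantifiers and connectives to reach negation normal form:
  (forall q. exists i. (~D(i) & ~R(q))) & (exists m. ~D(m)) | (exists l. forall k. (R(l) | D(k))) | (forall j. ~D(j))
All bound variables are already distinct, so no renaming is needed.
Pull the quantifiers to the front (each side's bound variable is not free in the other side):
  forall q. exists i. exists m. exists l. forall k. forall j. (~D(i) & ~R(q) & ~D(m) | R(l) | D(k) | ~D(j))
The quantifier forall i sits under an odd number of negations (counting the antecedent side of each →), so it flips to exists i.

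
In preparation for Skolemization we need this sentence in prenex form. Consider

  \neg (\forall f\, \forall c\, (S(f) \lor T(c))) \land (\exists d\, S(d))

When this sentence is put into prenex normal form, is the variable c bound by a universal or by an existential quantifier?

existential

Move each ¬ inward, flipping quantifiers it crosses:
  (\exists f\, \exists c\, (\neg S(f) \land \neg T(c))) \land (\exists d\, S(d))
Extract every quantifier outward, since the variables are now distinct and don't occur free across branches:
  \exists f\, \exists c\, \exists d\, (\neg S(f) \land \neg T(c) \land S(d))
The quantifier \forall c sits under an odd number of negations, so it flips to \exists c.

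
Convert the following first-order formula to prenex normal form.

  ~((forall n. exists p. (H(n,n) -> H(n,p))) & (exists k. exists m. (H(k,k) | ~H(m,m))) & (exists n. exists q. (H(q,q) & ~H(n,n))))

exists n. forall p. forall k. forall m. forall y1. forall q. (H(n,n) & ~H(n,p) | ~H(k,k) & H(m,m) | ~H(q,q) | H(y1,y1))

Rewrite implications/biconditionals: A → B as ¬A ∨ B.
  ~((forall n. exists p. (~H(n,n) | H(n,p))) & (exists k. exists m. (H(k,k) | ~H(m,m))) & (exists n. exists q. (H(q,q) & ~H(n,n))))
Move each ¬ inward, flipping quantifiers it crosses:
  (exists n. forall p. (H(n,n) & ~H(n,p))) | (forall k. forall m. (~H(k,k) & H(m,m))) | (forall n. forall q. (~H(q,q) | H(n,n)))
Give each quantifier a distinct variable: n↦y1.
  (exists n. forall p. (H(n,n) & ~H(n,p))) | (forall k. forall m. (~H(k,k) & H(m,m))) | (forall y1. forall q. (~H(q,q) | H(y1,y1)))
Finally move all quantifiers to the prefix:
  exists n. forall p. forall k. forall m. forall y1. forall q. (H(n,n) & ~H(n,p) | ~H(k,k) & H(m,m) | ~H(q,q) | H(y1,y1))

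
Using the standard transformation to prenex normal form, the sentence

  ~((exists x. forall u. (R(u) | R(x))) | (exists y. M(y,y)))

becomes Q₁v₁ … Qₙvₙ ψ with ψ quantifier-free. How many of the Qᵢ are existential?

Push ¬ through the quantifiers and connectives to reach negation normal form:
  (forall x. exists u. (~R(u) & ~R(x))) & (forall y. ~M(y,y))
Pull the quantifiers to the front (each side's bound variable is not free in the other side):
  forall x. exists u. forall y. (~R(u) & ~R(x) & ~M(y,y))
The prefix is forall x exists u forall y: 2 universal, 1 existential.

1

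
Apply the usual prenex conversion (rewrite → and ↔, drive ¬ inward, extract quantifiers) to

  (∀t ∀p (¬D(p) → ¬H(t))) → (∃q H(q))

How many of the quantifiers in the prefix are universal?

Rewrite implications/biconditionals: A → B as ¬A ∨ B.
  ¬(∀t ∀p (¬¬D(p) ∨ ¬H(t))) ∨ (∃q H(q))
Push ¬ through the quantifiers and connectives to reach negation normal form:
  (∃t ∃p (¬D(p) ∧ H(t))) ∨ (∃q H(q))
Extract every quantifier outward, since the variables are now distinct and don't occur free across branches:
  ∃t ∃p ∃q (¬D(p) ∧ H(t) ∨ H(q))
The prefix is ∃t ∃p ∃q: 0 universal, 3 existential.

0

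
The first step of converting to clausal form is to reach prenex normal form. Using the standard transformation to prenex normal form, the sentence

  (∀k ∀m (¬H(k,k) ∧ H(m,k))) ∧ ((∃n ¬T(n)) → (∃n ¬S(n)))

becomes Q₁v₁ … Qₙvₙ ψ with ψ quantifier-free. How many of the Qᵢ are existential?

1

Rewrite implications/biconditionals: A → B as ¬A ∨ B.
  (∀k ∀m (¬H(k,k) ∧ H(m,k))) ∧ (¬(∃n ¬T(n)) ∨ (∃n ¬S(n)))
Push ¬ through the quantifiers and connectives to reach negation normal form:
  (∀k ∀m (¬H(k,k) ∧ H(m,k))) ∧ ((∀n T(n)) ∨ (∃n ¬S(n)))
Standardize variables apart so no two quantifiers bind the same name: n↦t.
  (∀k ∀m (¬H(k,k) ∧ H(m,k))) ∧ ((∀n T(n)) ∨ (∃t ¬S(t)))
Finally move all quantifiers to the prefix:
  ∀k ∀m ∀n ∃t (¬H(k,k) ∧ H(m,k) ∧ (T(n) ∨ ¬S(t)))
The prefix is ∀k ∀m ∀n ∃t: 3 universal, 1 existential.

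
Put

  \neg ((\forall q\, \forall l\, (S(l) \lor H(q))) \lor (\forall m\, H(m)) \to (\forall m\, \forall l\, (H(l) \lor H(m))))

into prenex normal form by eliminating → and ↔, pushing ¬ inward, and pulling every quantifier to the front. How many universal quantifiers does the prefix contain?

Rewrite implications/biconditionals: A → B as ¬A ∨ B.
  \neg (\neg ((\forall q\, \forall l\, (S(l) \lor H(q))) \lor (\forall m\, H(m))) \lor (\forall m\, \forall l\, (H(l) \lor H(m))))
Move each ¬ inward, flipping quantifiers it crosses:
  ((\forall q\, \forall l\, (S(l) \lor H(q))) \lor (\forall m\, H(m))) \land (\exists m\, \exists l\, (\neg H(l) \land \neg H(m)))
Rename bound variables to avoid capture: m↦v1, l↦p.
  ((\forall q\, \forall l\, (S(l) \lor H(q))) \lor (\forall m\, H(m))) \land (\exists v1\, \exists p\, (\neg H(p) \land \neg H(v1)))
Extract every quantifier outward, since the variables are now distinct and don't occur free across branches:
  \forall q\, \forall l\, \forall m\, \exists v1\, \exists p\, ((S(l) \lor H(q) \lor H(m)) \land \neg H(p) \land \neg H(v1))
The prefix is \forall q \forall l \forall m \exists v1 \exists p: 3 universal, 2 existential.

3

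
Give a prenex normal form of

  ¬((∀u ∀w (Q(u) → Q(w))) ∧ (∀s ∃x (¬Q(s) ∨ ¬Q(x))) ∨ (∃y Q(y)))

∃u ∃w ∃s ∀x ∀y ((Q(u) ∧ ¬Q(w) ∨ Q(s) ∧ Q(x)) ∧ ¬Q(y))

First replace A → B with ¬A ∨ B.
  ¬((∀u ∀w (¬Q(u) ∨ Q(w))) ∧ (∀s ∃x (¬Q(s) ∨ ¬Q(x))) ∨ (∃y Q(y)))
Push ¬ through the quantifiers and connectives to reach negation normal form:
  ((∃u ∃w (Q(u) ∧ ¬Q(w))) ∨ (∃s ∀x (Q(s) ∧ Q(x)))) ∧ (∀y ¬Q(y))
Pull the quantifiers to the front (each side's bound variable is not free in the other side):
  ∃u ∃w ∃s ∀x ∀y ((Q(u) ∧ ¬Q(w) ∨ Q(s) ∧ Q(x)) ∧ ¬Q(y))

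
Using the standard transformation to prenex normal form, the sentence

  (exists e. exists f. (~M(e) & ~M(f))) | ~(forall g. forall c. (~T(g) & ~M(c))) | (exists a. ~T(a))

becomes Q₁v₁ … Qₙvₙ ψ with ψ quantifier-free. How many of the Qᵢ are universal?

0

Drive negations inward (¬∀x A ≡ ∃x ¬A, ¬∃x A ≡ ∀x ¬A, De Morgan for ∧/∨):
  (exists e. exists f. (~M(e) & ~M(f))) | (exists g. exists c. (T(g) | M(c))) | (exists a. ~T(a))
All bound variables are already distinct, so no renaming is needed.
Finally move all quantifiers to the prefix:
  exists e. exists f. exists g. exists c. exists a. (~M(e) & ~M(f) | T(g) | M(c) | ~T(a))
The prefix is exists e exists f exists g exists c exists a: 0 universal, 5 existential.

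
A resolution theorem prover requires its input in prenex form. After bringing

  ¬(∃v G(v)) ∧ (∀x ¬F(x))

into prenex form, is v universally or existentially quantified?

universal

Drive negations inward (¬∀x A ≡ ∃x ¬A, ¬∃x A ≡ ∀x ¬A, De Morgan for ∧/∨):
  (∀v ¬G(v)) ∧ (∀x ¬F(x))
All bound variables are already distinct, so no renaming is needed.
Extract every quantifier outward, since the variables are now distinct and don't occur free across branches:
  ∀v ∀x (¬G(v) ∧ ¬F(x))
The quantifier ∃v sits under an odd number of negations, so it flips to ∀v.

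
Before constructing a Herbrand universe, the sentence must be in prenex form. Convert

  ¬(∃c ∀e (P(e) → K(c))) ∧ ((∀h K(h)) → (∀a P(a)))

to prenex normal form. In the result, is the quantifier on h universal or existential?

existential

Rewrite implications/biconditionals: A → B as ¬A ∨ B.
  ¬(∃c ∀e (¬P(e) ∨ K(c))) ∧ (¬(∀h K(h)) ∨ (∀a P(a)))
Drive negations inward (¬∀x A ≡ ∃x ¬A, ¬∃x A ≡ ∀x ¬A, De Morgan for ∧/∨):
  (∀c ∃e (P(e) ∧ ¬K(c))) ∧ ((∃h ¬K(h)) ∨ (∀a P(a)))
All bound variables are already distinct, so no renaming is needed.
Pull the quantifiers to the front (each side's bound variable is not free in the other side):
  ∀c ∃e ∃h ∀a (P(e) ∧ ¬K(c) ∧ (¬K(h) ∨ P(a)))
The quantifier ∀h sits under an odd number of negations (counting the antecedent side of each →), so it flips to ∃h.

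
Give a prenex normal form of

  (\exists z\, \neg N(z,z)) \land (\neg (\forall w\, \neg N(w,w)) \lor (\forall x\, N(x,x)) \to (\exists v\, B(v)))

\exists z\, \forall w\, \exists x\, \exists v\, (\neg N(z,z) \land (\neg N(w,w) \land \neg N(x,x) \lor B(v)))

Eliminate → and ↔ using ¬ and ∨.
  (\exists z\, \neg N(z,z)) \land (\neg (\neg (\forall w\, \neg N(w,w)) \lor (\forall x\, N(x,x))) \lor (\exists v\, B(v)))
Push ¬ through the quantifiers and connectives to reach negation normal form:
  (\exists z\, \neg N(z,z)) \land ((\forall w\, \neg N(w,w)) \land (\exists x\, \neg N(x,x)) \lor (\exists v\, B(v)))
Finally move all quantifiers to the prefix:
  \exists z\, \forall w\, \exists x\, \exists v\, (\neg N(z,z) \land (\neg N(w,w) \land \neg N(x,x) \lor B(v)))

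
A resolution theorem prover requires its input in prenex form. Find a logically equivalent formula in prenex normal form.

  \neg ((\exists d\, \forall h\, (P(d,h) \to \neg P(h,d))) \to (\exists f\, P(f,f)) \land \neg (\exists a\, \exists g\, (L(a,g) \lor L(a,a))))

\exists d\, \forall h\, \forall f\, \exists a\, \exists g\, ((\neg P(d,h) \lor \neg P(h,d)) \land (\neg P(f,f) \lor L(a,g) \lor L(a,a)))

Eliminate → and ↔ using ¬ and ∨.
  \neg (\neg (\exists d\, \forall h\, (\neg P(d,h) \lor \neg P(h,d))) \lor (\exists f\, P(f,f)) \land \neg (\exists a\, \exists g\, (L(a,g) \lor L(a,a))))
Push ¬ through the quantifiers and connectives to reach negation normal form:
  (\exists d\, \forall h\, (\neg P(d,h) \lor \neg P(h,d))) \land ((\forall f\, \neg P(f,f)) \lor (\exists a\, \exists g\, (L(a,g) \lor L(a,a))))
All bound variables are already distinct, so no renaming is needed.
Extract every quantifier outward, since the variables are now distinct and don't occur free across branches:
  \exists d\, \forall h\, \forall f\, \exists a\, \exists g\, ((\neg P(d,h) \lor \neg P(h,d)) \land (\neg P(f,f) \lor L(a,g) \lor L(a,a)))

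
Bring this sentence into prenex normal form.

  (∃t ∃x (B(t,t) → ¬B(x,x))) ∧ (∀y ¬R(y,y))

Rewrite implications/biconditionals: A → B as ¬A ∨ B.
  (∃t ∃x (¬B(t,t) ∨ ¬B(x,x))) ∧ (∀y ¬R(y,y))
All bound variables are already distinct, so no renaming is needed.
Finally move all quantifiers to the prefix:
  ∃t ∃x ∀y ((¬B(t,t) ∨ ¬B(x,x)) ∧ ¬R(y,y))

∃t ∃x ∀y ((¬B(t,t) ∨ ¬B(x,x)) ∧ ¬R(y,y))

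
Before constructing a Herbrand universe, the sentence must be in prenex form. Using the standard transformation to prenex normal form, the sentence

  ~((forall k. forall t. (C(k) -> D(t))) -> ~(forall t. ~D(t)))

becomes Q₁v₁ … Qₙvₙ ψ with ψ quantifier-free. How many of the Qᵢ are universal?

First replace A → B with ¬A ∨ B.
  ~(~(forall k. forall t. (~C(k) | D(t))) | ~(forall t. ~D(t)))
Move each ¬ inward, flipping quantifiers it crosses:
  (forall k. forall t. (~C(k) | D(t))) & (forall t. ~D(t))
Standardize variables apart so no two quantifiers bind the same name: t↦u.
  (forall k. forall t. (~C(k) | D(t))) & (forall u. ~D(u))
Finally move all quantifiers to the prefix:
  forall k. forall t. forall u. ((~C(k) | D(t)) & ~D(u))
The prefix is forall k forall t forall u: 3 universal, 0 existential.

3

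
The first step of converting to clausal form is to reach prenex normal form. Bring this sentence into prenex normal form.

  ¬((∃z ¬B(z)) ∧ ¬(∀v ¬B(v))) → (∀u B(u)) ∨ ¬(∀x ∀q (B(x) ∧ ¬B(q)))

Rewrite implications/biconditionals: A → B as ¬A ∨ B.
  ¬¬((∃z ¬B(z)) ∧ ¬(∀v ¬B(v))) ∨ (∀u B(u)) ∨ ¬(∀x ∀q (B(x) ∧ ¬B(q)))
Move each ¬ inward, flipping quantifiers it crosses:
  (∃z ¬B(z)) ∧ (∃v B(v)) ∨ (∀u B(u)) ∨ (∃x ∃q (¬B(x) ∨ B(q)))
Pull the quantifiers to the front (each side's bound variable is not free in the other side):
  ∃z ∃v ∀u ∃x ∃q (¬B(z) ∧ B(v) ∨ B(u) ∨ ¬B(x) ∨ B(q))

∃z ∃v ∀u ∃x ∃q (¬B(z) ∧ B(v) ∨ B(u) ∨ ¬B(x) ∨ B(q))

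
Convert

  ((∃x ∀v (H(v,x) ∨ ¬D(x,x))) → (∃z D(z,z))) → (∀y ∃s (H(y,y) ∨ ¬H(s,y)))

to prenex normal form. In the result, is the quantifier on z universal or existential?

Eliminate → and ↔ using ¬ and ∨.
  ¬(¬(∃x ∀v (H(v,x) ∨ ¬D(x,x))) ∨ (∃z D(z,z))) ∨ (∀y ∃s (H(y,y) ∨ ¬H(s,y)))
Move each ¬ inward, flipping quantifiers it crosses:
  (∃x ∀v (H(v,x) ∨ ¬D(x,x))) ∧ (∀z ¬D(z,z)) ∨ (∀y ∃s (H(y,y) ∨ ¬H(s,y)))
All bound variables are already distinct, so no renaming is needed.
Finally move all quantifiers to the prefix:
  ∃x ∀v ∀z ∀y ∃s ((H(v,x) ∨ ¬D(x,x)) ∧ ¬D(z,z) ∨ H(y,y) ∨ ¬H(s,y))
The quantifier ∃z sits under an odd number of negations (counting the antecedent side of each →), so it flips to ∀z.

universal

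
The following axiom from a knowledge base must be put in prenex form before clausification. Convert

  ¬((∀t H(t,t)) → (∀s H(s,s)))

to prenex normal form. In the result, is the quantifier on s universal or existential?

existential

First replace A → B with ¬A ∨ B.
  ¬(¬(∀t H(t,t)) ∨ (∀s H(s,s)))
Move each ¬ inward, flipping quantifiers it crosses:
  (∀t H(t,t)) ∧ (∃s ¬H(s,s))
Finally move all quantifiers to the prefix:
  ∀t ∃s (H(t,t) ∧ ¬H(s,s))
The quantifier ∀s sits under an odd number of negations (counting the antecedent side of each →), so it flips to ∃s.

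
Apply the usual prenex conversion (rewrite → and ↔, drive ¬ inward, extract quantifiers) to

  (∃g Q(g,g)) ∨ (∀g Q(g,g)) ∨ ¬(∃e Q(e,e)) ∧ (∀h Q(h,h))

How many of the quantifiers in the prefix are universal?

3

Move each ¬ inward, flipping quantifiers it crosses:
  (∃g Q(g,g)) ∨ (∀g Q(g,g)) ∨ (∀e ¬Q(e,e)) ∧ (∀h Q(h,h))
Standardize variables apart so no two quantifiers bind the same name: g↦q.
  (∃g Q(g,g)) ∨ (∀q Q(q,q)) ∨ (∀e ¬Q(e,e)) ∧ (∀h Q(h,h))
Pull the quantifiers to the front (each side's bound variable is not free in the other side):
  ∃g ∀q ∀e ∀h (Q(g,g) ∨ Q(q,q) ∨ ¬Q(e,e) ∧ Q(h,h))
The prefix is ∃g ∀q ∀e ∀h: 3 universal, 1 existential.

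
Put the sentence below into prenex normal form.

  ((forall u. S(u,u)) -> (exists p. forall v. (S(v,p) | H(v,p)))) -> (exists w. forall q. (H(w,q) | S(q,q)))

forall u. forall p. exists v. exists w. forall q. (S(u,u) & ~S(v,p) & ~H(v,p) | H(w,q) | S(q,q))

First replace A → B with ¬A ∨ B.
  ~(~(forall u. S(u,u)) | (exists p. forall v. (S(v,p) | H(v,p)))) | (exists w. forall q. (H(w,q) | S(q,q)))
Push ¬ through the quantifiers and connectives to reach negation normal form:
  (forall u. S(u,u)) & (forall p. exists v. (~S(v,p) & ~H(v,p))) | (exists w. forall q. (H(w,q) | S(q,q)))
All bound variables are already distinct, so no renaming is needed.
Finally move all quantifiers to the prefix:
  forall u. forall p. exists v. exists w. forall q. (S(u,u) & ~S(v,p) & ~H(v,p) | H(w,q) | S(q,q))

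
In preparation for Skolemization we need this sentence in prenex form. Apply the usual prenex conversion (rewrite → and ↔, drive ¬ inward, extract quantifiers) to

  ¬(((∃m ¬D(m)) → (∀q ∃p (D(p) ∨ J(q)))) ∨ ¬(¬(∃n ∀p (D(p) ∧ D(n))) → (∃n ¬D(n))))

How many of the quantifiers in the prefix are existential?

Rewrite implications/biconditionals: A → B as ¬A ∨ B.
  ¬(¬(∃m ¬D(m)) ∨ (∀q ∃p (D(p) ∨ J(q))) ∨ ¬(¬¬(∃n ∀p (D(p) ∧ D(n))) ∨ (∃n ¬D(n))))
Push ¬ through the quantifiers and connectives to reach negation normal form:
  (∃m ¬D(m)) ∧ (∃q ∀p (¬D(p) ∧ ¬J(q))) ∧ ((∃n ∀p (D(p) ∧ D(n))) ∨ (∃n ¬D(n)))
Standardize variables apart so no two quantifiers bind the same name: p↦w, n↦z1.
  (∃m ¬D(m)) ∧ (∃q ∀p (¬D(p) ∧ ¬J(q))) ∧ ((∃n ∀w (D(w) ∧ D(n))) ∨ (∃z1 ¬D(z1)))
Finally move all quantifiers to the prefix:
  ∃m ∃q ∀p ∃n ∀w ∃z1 (¬D(m) ∧ ¬D(p) ∧ ¬J(q) ∧ (D(w) ∧ D(n) ∨ ¬D(z1)))
The prefix is ∃m ∃q ∀p ∃n ∀w ∃z1: 2 universal, 4 existential.

4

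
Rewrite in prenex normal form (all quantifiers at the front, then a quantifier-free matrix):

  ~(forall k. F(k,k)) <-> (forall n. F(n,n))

Eliminate → and ↔ using ¬ and ∨; A ↔ B as (¬A ∨ B) ∧ (¬B ∨ A).
  (~~(forall k. F(k,k)) | (forall n. F(n,n))) & (~(forall n. F(n,n)) | ~(forall k. F(k,k)))
Move each ¬ inward, flipping quantifiers it crosses:
  ((forall k. F(k,k)) | (forall n. F(n,n))) & ((exists n. ~F(n,n)) | (exists k. ~F(k,k)))
Standardize variables apart so no two quantifiers bind the same name: n↦c, k↦q.
  ((forall k. F(k,k)) | (forall n. F(n,n))) & ((exists c. ~F(c,c)) | (exists q. ~F(q,q)))
Extract every quantifier outward, since the variables are now distinct and don't occur free across branches:
  forall k. forall n. exists c. exists q. ((F(k,k) | F(n,n)) & (~F(c,c) | ~F(q,q)))

forall k. forall n. exists c. exists q. ((F(k,k) | F(n,n)) & (~F(c,c) | ~F(q,q)))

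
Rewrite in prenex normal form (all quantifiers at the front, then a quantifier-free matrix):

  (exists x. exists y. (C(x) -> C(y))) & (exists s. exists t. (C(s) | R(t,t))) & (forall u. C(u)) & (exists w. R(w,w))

First replace A → B with ¬A ∨ B.
  (exists x. exists y. (~C(x) | C(y))) & (exists s. exists t. (C(s) | R(t,t))) & (forall u. C(u)) & (exists w. R(w,w))
All bound variables are already distinct, so no renaming is needed.
Pull the quantifiers to the front (each side's bound variable is not free in the other side):
  exists x. exists y. exists s. exists t. forall u. exists w. ((~C(x) | C(y)) & (C(s) | R(t,t)) & C(u) & R(w,w))

exists x. exists y. exists s. exists t. forall u. exists w. ((~C(x) | C(y)) & (C(s) | R(t,t)) & C(u) & R(w,w))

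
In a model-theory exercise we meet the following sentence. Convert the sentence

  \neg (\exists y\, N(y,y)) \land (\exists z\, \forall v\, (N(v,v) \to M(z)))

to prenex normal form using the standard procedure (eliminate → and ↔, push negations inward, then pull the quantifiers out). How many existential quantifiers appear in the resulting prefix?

First replace A → B with ¬A ∨ B.
  \neg (\exists y\, N(y,y)) \land (\exists z\, \forall v\, (\neg N(v,v) \lor M(z)))
Push ¬ through the quantifiers and connectives to reach negation normal form:
  (\forall y\, \neg N(y,y)) \land (\exists z\, \forall v\, (\neg N(v,v) \lor M(z)))
All bound variables are already distinct, so no renaming is needed.
Extract every quantifier outward, since the variables are now distinct and don't occur free across branches:
  \forall y\, \exists z\, \forall v\, (\neg N(y,y) \land (\neg N(v,v) \lor M(z)))
The prefix is \forall y \exists z \forall v: 2 universal, 1 existential.

1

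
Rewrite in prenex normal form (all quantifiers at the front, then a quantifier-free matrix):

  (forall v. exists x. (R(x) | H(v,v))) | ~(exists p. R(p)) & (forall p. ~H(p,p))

forall v. exists x. forall p. forall x1. (R(x) | H(v,v) | ~R(p) & ~H(x1,x1))

Push ¬ through the quantifiers and connectives to reach negation normal form:
  (forall v. exists x. (R(x) | H(v,v))) | (forall p. ~R(p)) & (forall p. ~H(p,p))
Give each quantifier a distinct variable: p↦x1.
  (forall v. exists x. (R(x) | H(v,v))) | (forall p. ~R(p)) & (forall x1. ~H(x1,x1))
Finally move all quantifiers to the prefix:
  forall v. exists x. forall p. forall x1. (R(x) | H(v,v) | ~R(p) & ~H(x1,x1))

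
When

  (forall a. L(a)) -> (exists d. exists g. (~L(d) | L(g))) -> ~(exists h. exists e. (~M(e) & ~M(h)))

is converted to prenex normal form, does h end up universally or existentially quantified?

First replace A → B with ¬A ∨ B.
  ~(forall a. L(a)) | ~(exists d. exists g. (~L(d) | L(g))) | ~(exists h. exists e. (~M(e) & ~M(h)))
Drive negations inward (¬∀x A ≡ ∃x ¬A, ¬∃x A ≡ ∀x ¬A, De Morgan for ∧/∨):
  (exists a. ~L(a)) | (forall d. forall g. (L(d) & ~L(g))) | (forall h. forall e. (M(e) | M(h)))
All bound variables are already distinct, so no renaming is needed.
Pull the quantifiers to the front (each side's bound variable is not free in the other side):
  exists a. forall d. forall g. forall h. forall e. (~L(a) | L(d) & ~L(g) | M(e) | M(h))
The quantifier exists h sits under an odd number of negations (counting the antecedent side of each →), so it flips to forall h.

universal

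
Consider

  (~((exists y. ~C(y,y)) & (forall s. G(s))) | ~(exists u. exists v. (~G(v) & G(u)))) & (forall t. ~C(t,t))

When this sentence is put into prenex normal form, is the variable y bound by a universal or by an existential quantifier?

universal

Drive negations inward (¬∀x A ≡ ∃x ¬A, ¬∃x A ≡ ∀x ¬A, De Morgan for ∧/∨):
  ((forall y. C(y,y)) | (exists s. ~G(s)) | (forall u. forall v. (G(v) | ~G(u)))) & (forall t. ~C(t,t))
Pull the quantifiers to the front (each side's bound variable is not free in the other side):
  forall y. exists s. forall u. forall v. forall t. ((C(y,y) | ~G(s) | G(v) | ~G(u)) & ~C(t,t))
The quantifier exists y sits under an odd number of negations, so it flips to forall y.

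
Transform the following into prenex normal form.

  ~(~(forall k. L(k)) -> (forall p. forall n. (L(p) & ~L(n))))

exists k. exists p. exists n. (~L(k) & (~L(p) | L(n)))

First replace A → B with ¬A ∨ B.
  ~(~~(forall k. L(k)) | (forall p. forall n. (L(p) & ~L(n))))
Drive negations inward (¬∀x A ≡ ∃x ¬A, ¬∃x A ≡ ∀x ¬A, De Morgan for ∧/∨):
  (exists k. ~L(k)) & (exists p. exists n. (~L(p) | L(n)))
All bound variables are already distinct, so no renaming is needed.
Pull the quantifiers to the front (each side's bound variable is not free in the other side):
  exists k. exists p. exists n. (~L(k) & (~L(p) | L(n)))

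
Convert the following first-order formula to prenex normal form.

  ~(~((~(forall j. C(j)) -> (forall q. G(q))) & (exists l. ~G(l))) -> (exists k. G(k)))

exists j. exists q. forall l. forall k. ((~C(j) & ~G(q) | G(l)) & ~G(k))

Rewrite implications/biconditionals: A → B as ¬A ∨ B.
  ~(~~((~~(forall j. C(j)) | (forall q. G(q))) & (exists l. ~G(l))) | (exists k. G(k)))
Drive negations inward (¬∀x A ≡ ∃x ¬A, ¬∃x A ≡ ∀x ¬A, De Morgan for ∧/∨):
  ((exists j. ~C(j)) & (exists q. ~G(q)) | (forall l. G(l))) & (forall k. ~G(k))
Extract every quantifier outward, since the variables are now distinct and don't occur free across branches:
  exists j. exists q. forall l. forall k. ((~C(j) & ~G(q) | G(l)) & ~G(k))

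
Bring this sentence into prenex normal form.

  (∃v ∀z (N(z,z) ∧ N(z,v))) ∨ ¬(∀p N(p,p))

Push ¬ through the quantifiers and connectives to reach negation normal form:
  (∃v ∀z (N(z,z) ∧ N(z,v))) ∨ (∃p ¬N(p,p))
All bound variables are already distinct, so no renaming is needed.
Finally move all quantifiers to the prefix:
  ∃v ∀z ∃p (N(z,z) ∧ N(z,v) ∨ ¬N(p,p))

∃v ∀z ∃p (N(z,z) ∧ N(z,v) ∨ ¬N(p,p))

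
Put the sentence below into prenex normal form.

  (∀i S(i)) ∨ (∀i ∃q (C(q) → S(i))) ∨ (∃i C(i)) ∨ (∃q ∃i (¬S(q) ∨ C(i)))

First replace A → B with ¬A ∨ B.
  (∀i S(i)) ∨ (∀i ∃q (¬C(q) ∨ S(i))) ∨ (∃i C(i)) ∨ (∃q ∃i (¬S(q) ∨ C(i)))
Give each quantifier a distinct variable: i↦u1, i↦v1, q↦z, i↦t.
  (∀i S(i)) ∨ (∀u1 ∃q (¬C(q) ∨ S(u1))) ∨ (∃v1 C(v1)) ∨ (∃z ∃t (¬S(z) ∨ C(t)))
Extract every quantifier outward, since the variables are now distinct and don't occur free across branches:
  ∀i ∀u1 ∃q ∃v1 ∃z ∃t (S(i) ∨ ¬C(q) ∨ S(u1) ∨ C(v1) ∨ ¬S(z) ∨ C(t))

∀i ∀u1 ∃q ∃v1 ∃z ∃t (S(i) ∨ ¬C(q) ∨ S(u1) ∨ C(v1) ∨ ¬S(z) ∨ C(t))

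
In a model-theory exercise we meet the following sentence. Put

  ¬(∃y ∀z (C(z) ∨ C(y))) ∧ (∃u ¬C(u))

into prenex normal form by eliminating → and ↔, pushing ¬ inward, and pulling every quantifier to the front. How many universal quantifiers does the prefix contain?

1

Move each ¬ inward, flipping quantifiers it crosses:
  (∀y ∃z (¬C(z) ∧ ¬C(y))) ∧ (∃u ¬C(u))
All bound variables are already distinct, so no renaming is needed.
Extract every quantifier outward, since the variables are now distinct and don't occur free across branches:
  ∀y ∃z ∃u (¬C(z) ∧ ¬C(y) ∧ ¬C(u))
The prefix is ∀y ∃z ∃u: 1 universal, 2 existential.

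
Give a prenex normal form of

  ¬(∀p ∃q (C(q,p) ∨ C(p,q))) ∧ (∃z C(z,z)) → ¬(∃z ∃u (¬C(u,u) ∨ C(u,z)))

∀p ∃q ∀z ∀s ∀u (C(q,p) ∨ C(p,q) ∨ ¬C(z,z) ∨ C(u,u) ∧ ¬C(u,s))

First replace A → B with ¬A ∨ B.
  ¬(¬(∀p ∃q (C(q,p) ∨ C(p,q))) ∧ (∃z C(z,z))) ∨ ¬(∃z ∃u (¬C(u,u) ∨ C(u,z)))
Push ¬ through the quantifiers and connectives to reach negation normal form:
  (∀p ∃q (C(q,p) ∨ C(p,q))) ∨ (∀z ¬C(z,z)) ∨ (∀z ∀u (C(u,u) ∧ ¬C(u,z)))
Give each quantifier a distinct variable: z↦s.
  (∀p ∃q (C(q,p) ∨ C(p,q))) ∨ (∀z ¬C(z,z)) ∨ (∀s ∀u (C(u,u) ∧ ¬C(u,s)))
Extract every quantifier outward, since the variables are now distinct and don't occur free across branches:
  ∀p ∃q ∀z ∀s ∀u (C(q,p) ∨ C(p,q) ∨ ¬C(z,z) ∨ C(u,u) ∧ ¬C(u,s))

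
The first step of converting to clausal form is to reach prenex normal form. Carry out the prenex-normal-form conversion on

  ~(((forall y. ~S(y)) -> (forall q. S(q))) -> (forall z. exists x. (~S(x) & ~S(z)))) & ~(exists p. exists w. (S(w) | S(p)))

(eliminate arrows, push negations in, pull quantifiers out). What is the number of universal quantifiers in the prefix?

4

First replace A → B with ¬A ∨ B.
  ~(~(~(forall y. ~S(y)) | (forall q. S(q))) | (forall z. exists x. (~S(x) & ~S(z)))) & ~(exists p. exists w. (S(w) | S(p)))
Push ¬ through the quantifiers and connectives to reach negation normal form:
  ((exists y. S(y)) | (forall q. S(q))) & (exists z. forall x. (S(x) | S(z))) & (forall p. forall w. (~S(w) & ~S(p)))
All bound variables are already distinct, so no renaming is needed.
Pull the quantifiers to the front (each side's bound variable is not free in the other side):
  exists y. forall q. exists z. forall x. forall p. forall w. ((S(y) | S(q)) & (S(x) | S(z)) & ~S(w) & ~S(p))
The prefix is exists y forall q exists z forall x forall p forall w: 4 universal, 2 existential.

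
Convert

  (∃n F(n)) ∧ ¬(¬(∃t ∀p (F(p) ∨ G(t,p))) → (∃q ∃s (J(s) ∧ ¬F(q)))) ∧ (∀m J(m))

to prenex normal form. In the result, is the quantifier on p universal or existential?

existential

First replace A → B with ¬A ∨ B.
  (∃n F(n)) ∧ ¬(¬¬(∃t ∀p (F(p) ∨ G(t,p))) ∨ (∃q ∃s (J(s) ∧ ¬F(q)))) ∧ (∀m J(m))
Move each ¬ inward, flipping quantifiers it crosses:
  (∃n F(n)) ∧ (∀t ∃p (¬F(p) ∧ ¬G(t,p))) ∧ (∀q ∀s (¬J(s) ∨ F(q))) ∧ (∀m J(m))
All bound variables are already distinct, so no renaming is needed.
Extract every quantifier outward, since the variables are now distinct and don't occur free across branches:
  ∃n ∀t ∃p ∀q ∀s ∀m (F(n) ∧ ¬F(p) ∧ ¬G(t,p) ∧ (¬J(s) ∨ F(q)) ∧ J(m))
The quantifier ∀p sits under an odd number of negations (counting the antecedent side of each →), so it flips to ∃p.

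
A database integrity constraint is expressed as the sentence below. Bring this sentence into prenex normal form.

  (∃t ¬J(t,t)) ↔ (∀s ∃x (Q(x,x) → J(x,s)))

Rewrite implications/biconditionals: A → B as ¬A ∨ B; A ↔ B as (¬A ∨ B) ∧ (¬B ∨ A).
  (¬(∃t ¬J(t,t)) ∨ (∀s ∃x (¬Q(x,x) ∨ J(x,s)))) ∧ (¬(∀s ∃x (¬Q(x,x) ∨ J(x,s))) ∨ (∃t ¬J(t,t)))
Push ¬ through the quantifiers and connectives to reach negation normal form:
  ((∀t J(t,t)) ∨ (∀s ∃x (¬Q(x,x) ∨ J(x,s)))) ∧ ((∃s ∀x (Q(x,x) ∧ ¬J(x,s))) ∨ (∃t ¬J(t,t)))
Standardize variables apart so no two quantifiers bind the same name: s↦p, x↦b, t↦y1.
  ((∀t J(t,t)) ∨ (∀s ∃x (¬Q(x,x) ∨ J(x,s)))) ∧ ((∃p ∀b (Q(b,b) ∧ ¬J(b,p))) ∨ (∃y1 ¬J(y1,y1)))
Pull the quantifiers to the front (each side's bound variable is not free in the other side):
  ∀t ∀s ∃x ∃p ∀b ∃y1 ((J(t,t) ∨ ¬Q(x,x) ∨ J(x,s)) ∧ (Q(b,b) ∧ ¬J(b,p) ∨ ¬J(y1,y1)))

∀t ∀s ∃x ∃p ∀b ∃y1 ((J(t,t) ∨ ¬Q(x,x) ∨ J(x,s)) ∧ (Q(b,b) ∧ ¬J(b,p) ∨ ¬J(y1,y1)))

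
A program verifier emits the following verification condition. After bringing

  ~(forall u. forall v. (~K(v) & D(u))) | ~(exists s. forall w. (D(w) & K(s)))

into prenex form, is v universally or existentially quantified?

existential

Push ¬ through the quantifiers and connectives to reach negation normal form:
  (exists u. exists v. (K(v) | ~D(u))) | (forall s. exists w. (~D(w) | ~K(s)))
All bound variables are already distinct, so no renaming is needed.
Pull the quantifiers to the front (each side's bound variable is not free in the other side):
  exists u. exists v. forall s. exists w. (K(v) | ~D(u) | ~D(w) | ~K(s))
The quantifier forall v sits under an odd number of negations, so it flips to exists v.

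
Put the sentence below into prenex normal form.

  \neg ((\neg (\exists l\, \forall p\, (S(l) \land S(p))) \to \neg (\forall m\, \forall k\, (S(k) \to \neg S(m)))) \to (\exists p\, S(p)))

\exists l\, \forall p\, \exists m\, \exists k\, \forall a\, ((S(l) \land S(p) \lor S(k) \land S(m)) \land \neg S(a))

Eliminate → and ↔ using ¬ and ∨.
  \neg (\neg (\neg \neg (\exists l\, \forall p\, (S(l) \land S(p))) \lor \neg (\forall m\, \forall k\, (\neg S(k) \lor \neg S(m)))) \lor (\exists p\, S(p)))
Move each ¬ inward, flipping quantifiers it crosses:
  ((\exists l\, \forall p\, (S(l) \land S(p))) \lor (\exists m\, \exists k\, (S(k) \land S(m)))) \land (\forall p\, \neg S(p))
Standardize variables apart so no two quantifiers bind the same name: p↦a.
  ((\exists l\, \forall p\, (S(l) \land S(p))) \lor (\exists m\, \exists k\, (S(k) \land S(m)))) \land (\forall a\, \neg S(a))
Finally move all quantifiers to the prefix:
  \exists l\, \forall p\, \exists m\, \exists k\, \forall a\, ((S(l) \land S(p) \lor S(k) \land S(m)) \land \neg S(a))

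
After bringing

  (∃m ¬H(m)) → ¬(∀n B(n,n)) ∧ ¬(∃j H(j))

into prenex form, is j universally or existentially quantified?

universal

Rewrite implications/biconditionals: A → B as ¬A ∨ B.
  ¬(∃m ¬H(m)) ∨ ¬(∀n B(n,n)) ∧ ¬(∃j H(j))
Drive negations inward (¬∀x A ≡ ∃x ¬A, ¬∃x A ≡ ∀x ¬A, De Morgan for ∧/∨):
  (∀m H(m)) ∨ (∃n ¬B(n,n)) ∧ (∀j ¬H(j))
All bound variables are already distinct, so no renaming is needed.
Pull the quantifiers to the front (each side's bound variable is not free in the other side):
  ∀m ∃n ∀j (H(m) ∨ ¬B(n,n) ∧ ¬H(j))
The quantifier ∃j sits under an odd number of negations (counting the antecedent side of each →), so it flips to ∀j.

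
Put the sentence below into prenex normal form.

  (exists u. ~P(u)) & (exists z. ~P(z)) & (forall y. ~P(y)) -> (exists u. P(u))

Rewrite implications/biconditionals: A → B as ¬A ∨ B.
  ~((exists u. ~P(u)) & (exists z. ~P(z)) & (forall y. ~P(y))) | (exists u. P(u))
Move each ¬ inward, flipping quantifiers it crosses:
  (forall u. P(u)) | (forall z. P(z)) | (exists y. P(y)) | (exists u. P(u))
Give each quantifier a distinct variable: u↦q.
  (forall u. P(u)) | (forall z. P(z)) | (exists y. P(y)) | (exists q. P(q))
Extract every quantifier outward, since the variables are now distinct and don't occur free across branches:
  forall u. forall z. exists y. exists q. (P(u) | P(z) | P(y) | P(q))

forall u. forall z. exists y. exists q. (P(u) | P(z) | P(y) | P(q))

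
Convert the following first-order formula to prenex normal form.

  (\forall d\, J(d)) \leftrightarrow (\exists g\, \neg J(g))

\exists d\, \exists g\, \forall x\, \forall w1\, ((\neg J(d) \lor \neg J(g)) \land (J(x) \lor J(w1)))

Rewrite implications/biconditionals: A → B as ¬A ∨ B; A ↔ B as (¬A ∨ B) ∧ (¬B ∨ A).
  (\neg (\forall d\, J(d)) \lor (\exists g\, \neg J(g))) \land (\neg (\exists g\, \neg J(g)) \lor (\forall d\, J(d)))
Push ¬ through the quantifiers and connectives to reach negation normal form:
  ((\exists d\, \neg J(d)) \lor (\exists g\, \neg J(g))) \land ((\forall g\, J(g)) \lor (\forall d\, J(d)))
Rename bound variables to avoid capture: g↦x, d↦w1.
  ((\exists d\, \neg J(d)) \lor (\exists g\, \neg J(g))) \land ((\forall x\, J(x)) \lor (\forall w1\, J(w1)))
Extract every quantifier outward, since the variables are now distinct and don't occur free across branches:
  \exists d\, \exists g\, \forall x\, \forall w1\, ((\neg J(d) \lor \neg J(g)) \land (J(x) \lor J(w1)))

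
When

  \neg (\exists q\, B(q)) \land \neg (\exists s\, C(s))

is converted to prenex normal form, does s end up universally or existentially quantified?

Move each ¬ inward, flipping quantifiers it crosses:
  (\forall q\, \neg B(q)) \land (\forall s\, \neg C(s))
Pull the quantifiers to the front (each side's bound variable is not free in the other side):
  \forall q\, \forall s\, (\neg B(q) \land \neg C(s))
The quantifier \exists s sits under an odd number of negations, so it flips to \forall s.

universal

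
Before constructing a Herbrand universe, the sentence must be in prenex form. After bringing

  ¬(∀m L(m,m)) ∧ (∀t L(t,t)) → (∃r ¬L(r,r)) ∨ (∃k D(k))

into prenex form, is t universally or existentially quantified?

Eliminate → and ↔ using ¬ and ∨.
  ¬(¬(∀m L(m,m)) ∧ (∀t L(t,t))) ∨ (∃r ¬L(r,r)) ∨ (∃k D(k))
Push ¬ through the quantifiers and connectives to reach negation normal form:
  (∀m L(m,m)) ∨ (∃t ¬L(t,t)) ∨ (∃r ¬L(r,r)) ∨ (∃k D(k))
Extract every quantifier outward, since the variables are now distinct and don't occur free across branches:
  ∀m ∃t ∃r ∃k (L(m,m) ∨ ¬L(t,t) ∨ ¬L(r,r) ∨ D(k))
The quantifier ∀t sits under an odd number of negations (counting the antecedent side of each →), so it flips to ∃t.

existential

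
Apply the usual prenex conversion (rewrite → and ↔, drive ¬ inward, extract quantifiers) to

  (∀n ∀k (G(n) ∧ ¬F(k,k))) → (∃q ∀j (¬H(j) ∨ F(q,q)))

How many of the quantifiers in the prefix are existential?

First replace A → B with ¬A ∨ B.
  ¬(∀n ∀k (G(n) ∧ ¬F(k,k))) ∨ (∃q ∀j (¬H(j) ∨ F(q,q)))
Move each ¬ inward, flipping quantifiers it crosses:
  (∃n ∃k (¬G(n) ∨ F(k,k))) ∨ (∃q ∀j (¬H(j) ∨ F(q,q)))
Pull the quantifiers to the front (each side's bound variable is not free in the other side):
  ∃n ∃k ∃q ∀j (¬G(n) ∨ F(k,k) ∨ ¬H(j) ∨ F(q,q))
The prefix is ∃n ∃k ∃q ∀j: 1 universal, 3 existential.

3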